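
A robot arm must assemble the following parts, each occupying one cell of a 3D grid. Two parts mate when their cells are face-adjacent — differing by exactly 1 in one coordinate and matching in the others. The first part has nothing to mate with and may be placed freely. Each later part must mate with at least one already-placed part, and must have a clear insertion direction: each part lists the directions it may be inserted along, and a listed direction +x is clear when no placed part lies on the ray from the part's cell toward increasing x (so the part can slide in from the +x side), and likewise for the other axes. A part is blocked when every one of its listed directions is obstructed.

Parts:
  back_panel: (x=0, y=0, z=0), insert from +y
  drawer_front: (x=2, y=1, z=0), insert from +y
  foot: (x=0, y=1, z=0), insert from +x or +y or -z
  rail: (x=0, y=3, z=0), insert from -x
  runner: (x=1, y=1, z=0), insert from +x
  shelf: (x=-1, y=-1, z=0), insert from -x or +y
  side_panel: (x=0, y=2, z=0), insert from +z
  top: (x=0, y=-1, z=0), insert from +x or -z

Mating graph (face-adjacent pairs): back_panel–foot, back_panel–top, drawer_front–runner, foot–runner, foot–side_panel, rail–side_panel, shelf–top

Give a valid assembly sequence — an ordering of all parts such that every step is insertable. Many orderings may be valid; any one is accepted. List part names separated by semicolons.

top; back_panel; shelf; foot; runner; side_panel; rail; drawer_front

1. top@(0, -1, 0) [+x clear] — {top}
2. back_panel@(0, 0, 0) [+y clear] — {back_panel, top}
3. shelf@(-1, -1, 0) [-x clear] — {back_panel, shelf, top}
4. foot@(0, 1, 0) [+x clear] — {back_panel, foot, shelf, top}
5. runner@(1, 1, 0) [+x clear] — {back_panel, foot, runner, shelf, top}
6. side_panel@(0, 2, 0) [+z clear] — {back_panel, foot, runner, shelf, side_panel, top}
7. rail@(0, 3, 0) [-x clear] — {back_panel, foot, rail, runner, shelf, side_panel, top}
8. drawer_front@(2, 1, 0) [+y clear] — {back_panel, drawer_front, foot, rail, runner, shelf, side_panel, top}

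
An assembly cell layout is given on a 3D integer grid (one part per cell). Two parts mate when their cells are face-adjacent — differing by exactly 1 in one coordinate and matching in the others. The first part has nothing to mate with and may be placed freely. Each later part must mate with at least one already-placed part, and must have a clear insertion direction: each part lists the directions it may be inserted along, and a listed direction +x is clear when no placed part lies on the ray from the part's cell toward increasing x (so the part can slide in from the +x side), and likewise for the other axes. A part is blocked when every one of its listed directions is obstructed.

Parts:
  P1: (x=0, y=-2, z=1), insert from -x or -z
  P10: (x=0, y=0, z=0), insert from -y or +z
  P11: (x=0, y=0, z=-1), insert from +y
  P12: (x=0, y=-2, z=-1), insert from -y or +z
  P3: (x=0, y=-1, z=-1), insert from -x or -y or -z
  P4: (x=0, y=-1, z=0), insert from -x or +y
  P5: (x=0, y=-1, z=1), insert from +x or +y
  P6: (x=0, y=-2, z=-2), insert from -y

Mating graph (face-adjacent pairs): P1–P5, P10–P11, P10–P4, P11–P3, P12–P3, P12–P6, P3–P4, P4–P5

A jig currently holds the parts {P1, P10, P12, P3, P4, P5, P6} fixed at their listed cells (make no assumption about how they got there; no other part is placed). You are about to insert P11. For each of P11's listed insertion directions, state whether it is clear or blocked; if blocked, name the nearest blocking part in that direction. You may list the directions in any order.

+y: clear

+y: ray from P11(0, 0, -1) has no placed part ⇒ clear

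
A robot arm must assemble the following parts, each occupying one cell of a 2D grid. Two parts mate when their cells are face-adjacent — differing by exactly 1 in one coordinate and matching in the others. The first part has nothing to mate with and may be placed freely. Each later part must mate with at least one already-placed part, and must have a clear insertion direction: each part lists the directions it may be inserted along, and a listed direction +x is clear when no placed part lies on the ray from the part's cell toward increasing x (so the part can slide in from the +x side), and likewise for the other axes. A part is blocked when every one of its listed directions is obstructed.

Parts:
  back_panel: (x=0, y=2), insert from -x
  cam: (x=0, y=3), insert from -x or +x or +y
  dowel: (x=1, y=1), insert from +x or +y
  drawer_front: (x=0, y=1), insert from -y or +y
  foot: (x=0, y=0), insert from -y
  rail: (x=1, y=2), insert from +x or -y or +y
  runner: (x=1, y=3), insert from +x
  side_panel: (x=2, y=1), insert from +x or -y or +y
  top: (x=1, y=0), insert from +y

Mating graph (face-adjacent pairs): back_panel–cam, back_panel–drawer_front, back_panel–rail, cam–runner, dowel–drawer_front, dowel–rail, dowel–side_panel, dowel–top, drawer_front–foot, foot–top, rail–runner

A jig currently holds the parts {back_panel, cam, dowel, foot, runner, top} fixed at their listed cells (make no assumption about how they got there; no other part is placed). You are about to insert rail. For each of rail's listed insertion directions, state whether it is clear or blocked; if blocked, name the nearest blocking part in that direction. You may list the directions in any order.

+x: ray from rail(1, 2) has no placed part ⇒ clear
-y: nearest on ray is dowel@(1, 1) ⇒ blocked
+y: nearest on ray is runner@(1, 3) ⇒ blocked

+x: clear; +y: blocked by runner; -y: blocked by dowel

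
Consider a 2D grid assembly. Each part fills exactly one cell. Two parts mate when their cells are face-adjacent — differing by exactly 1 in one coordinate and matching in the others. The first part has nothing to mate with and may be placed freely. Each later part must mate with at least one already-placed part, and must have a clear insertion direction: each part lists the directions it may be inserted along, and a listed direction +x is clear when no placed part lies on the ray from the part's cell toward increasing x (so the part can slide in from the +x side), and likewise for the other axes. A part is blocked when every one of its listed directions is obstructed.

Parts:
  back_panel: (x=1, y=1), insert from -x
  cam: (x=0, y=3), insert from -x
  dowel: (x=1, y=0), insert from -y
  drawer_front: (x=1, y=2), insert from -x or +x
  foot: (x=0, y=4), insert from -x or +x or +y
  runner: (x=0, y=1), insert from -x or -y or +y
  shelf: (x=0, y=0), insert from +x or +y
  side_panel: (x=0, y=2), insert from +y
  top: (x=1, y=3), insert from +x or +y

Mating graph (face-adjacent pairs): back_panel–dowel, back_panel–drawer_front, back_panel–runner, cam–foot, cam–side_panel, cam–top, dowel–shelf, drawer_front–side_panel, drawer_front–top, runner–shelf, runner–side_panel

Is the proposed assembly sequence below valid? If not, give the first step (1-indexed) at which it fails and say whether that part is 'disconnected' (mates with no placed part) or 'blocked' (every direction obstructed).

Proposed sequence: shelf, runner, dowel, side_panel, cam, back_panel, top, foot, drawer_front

Invalid at step 6 (blocked)

1. shelf@(0, 0) [+x clear] — {shelf}
2. runner@(0, 1) [-x clear] — {runner, shelf}
3. dowel@(1, 0) [-y clear] — {dowel, runner, shelf}
4. side_panel@(0, 2) [+y clear] — {dowel, runner, shelf, side_panel}
5. cam@(0, 3) [-x clear] — {cam, dowel, runner, shelf, side_panel}
6. back_panel@(1, 1) — -x all obstructed ⇒ blocked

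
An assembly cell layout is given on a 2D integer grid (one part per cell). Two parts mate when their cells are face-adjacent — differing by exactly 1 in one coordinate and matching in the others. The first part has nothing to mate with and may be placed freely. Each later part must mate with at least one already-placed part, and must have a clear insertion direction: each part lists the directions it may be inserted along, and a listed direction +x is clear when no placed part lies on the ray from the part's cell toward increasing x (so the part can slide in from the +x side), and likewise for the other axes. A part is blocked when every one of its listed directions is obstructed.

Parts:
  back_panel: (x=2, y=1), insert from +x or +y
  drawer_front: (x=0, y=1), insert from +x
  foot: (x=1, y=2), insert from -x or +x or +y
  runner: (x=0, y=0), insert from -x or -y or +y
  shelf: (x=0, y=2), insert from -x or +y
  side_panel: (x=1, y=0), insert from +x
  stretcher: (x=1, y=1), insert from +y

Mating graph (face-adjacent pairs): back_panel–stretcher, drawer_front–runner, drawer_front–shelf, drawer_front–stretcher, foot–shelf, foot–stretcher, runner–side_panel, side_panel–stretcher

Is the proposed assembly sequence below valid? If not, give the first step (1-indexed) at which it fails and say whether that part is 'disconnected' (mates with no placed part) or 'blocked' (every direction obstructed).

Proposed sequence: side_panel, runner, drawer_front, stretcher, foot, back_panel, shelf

Valid

1. side_panel@(1, 0) [+x clear] — {side_panel}
2. runner@(0, 0) [-x clear] — {runner, side_panel}
3. drawer_front@(0, 1) [+x clear] — {drawer_front, runner, side_panel}
4. stretcher@(1, 1) [+y clear] — {drawer_front, runner, side_panel, stretcher}
5. foot@(1, 2) [-x clear] — {drawer_front, foot, runner, side_panel, stretcher}
6. back_panel@(2, 1) [+x clear] — {back_panel, drawer_front, foot, runner, side_panel, stretcher}
7. shelf@(0, 2) [-x clear] — {back_panel, drawer_front, foot, runner, shelf, side_panel, stretcher}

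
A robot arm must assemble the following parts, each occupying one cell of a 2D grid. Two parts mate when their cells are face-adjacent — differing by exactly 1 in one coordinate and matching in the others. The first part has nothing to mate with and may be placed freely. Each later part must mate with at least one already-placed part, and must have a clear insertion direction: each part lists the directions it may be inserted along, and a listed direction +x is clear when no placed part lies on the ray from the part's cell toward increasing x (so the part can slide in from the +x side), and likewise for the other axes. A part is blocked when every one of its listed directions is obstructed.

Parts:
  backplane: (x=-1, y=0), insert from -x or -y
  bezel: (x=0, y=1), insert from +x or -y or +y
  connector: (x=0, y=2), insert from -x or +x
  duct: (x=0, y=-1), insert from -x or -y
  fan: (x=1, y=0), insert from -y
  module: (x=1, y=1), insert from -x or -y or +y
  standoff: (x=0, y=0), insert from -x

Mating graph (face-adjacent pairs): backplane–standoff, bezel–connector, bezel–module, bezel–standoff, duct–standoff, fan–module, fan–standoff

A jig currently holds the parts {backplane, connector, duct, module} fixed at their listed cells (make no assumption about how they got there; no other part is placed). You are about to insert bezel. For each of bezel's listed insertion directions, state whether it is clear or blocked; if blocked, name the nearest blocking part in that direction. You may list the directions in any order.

+x: nearest on ray is module@(1, 1) ⇒ blocked
-y: nearest on ray is duct@(0, -1) ⇒ blocked
+y: nearest on ray is connector@(0, 2) ⇒ blocked

+x: blocked by module; +y: blocked by connector; -y: blocked by duct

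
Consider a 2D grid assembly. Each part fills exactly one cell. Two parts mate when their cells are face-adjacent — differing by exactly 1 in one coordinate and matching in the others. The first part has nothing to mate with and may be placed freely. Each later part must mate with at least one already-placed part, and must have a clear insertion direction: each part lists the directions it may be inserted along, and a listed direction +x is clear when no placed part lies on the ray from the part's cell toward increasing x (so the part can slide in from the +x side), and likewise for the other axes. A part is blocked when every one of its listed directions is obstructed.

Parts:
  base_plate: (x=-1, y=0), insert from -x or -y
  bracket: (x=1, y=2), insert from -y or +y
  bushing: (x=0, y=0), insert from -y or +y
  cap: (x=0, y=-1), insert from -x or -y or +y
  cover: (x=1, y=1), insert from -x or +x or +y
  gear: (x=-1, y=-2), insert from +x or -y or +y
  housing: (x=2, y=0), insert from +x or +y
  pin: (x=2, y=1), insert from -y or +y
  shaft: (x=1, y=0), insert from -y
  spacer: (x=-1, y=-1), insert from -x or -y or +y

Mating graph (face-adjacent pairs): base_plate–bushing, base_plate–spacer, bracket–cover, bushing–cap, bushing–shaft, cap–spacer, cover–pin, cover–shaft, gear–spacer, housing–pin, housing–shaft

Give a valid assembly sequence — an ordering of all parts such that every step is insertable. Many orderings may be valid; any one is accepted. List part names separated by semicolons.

housing; shaft; cover; bracket; bushing; cap; base_plate; pin; spacer; gear

1. housing@(2, 0) [+x clear] — {housing}
2. shaft@(1, 0) [-y clear] — {housing, shaft}
3. cover@(1, 1) [-x clear] — {cover, housing, shaft}
4. bracket@(1, 2) [+y clear] — {bracket, cover, housing, shaft}
5. bushing@(0, 0) [-y clear] — {bracket, bushing, cover, housing, shaft}
6. cap@(0, -1) [-x clear] — {bracket, bushing, cap, cover, housing, shaft}
7. base_plate@(-1, 0) [-x clear] — {base_plate, bracket, bushing, cap, cover, housing, shaft}
8. pin@(2, 1) [+y clear] — {base_plate, bracket, bushing, cap, cover, housing, pin, shaft}
9. spacer@(-1, -1) [-x clear] — {base_plate, bracket, bushing, cap, cover, housing, pin, shaft, spacer}
10. gear@(-1, -2) [+x clear] — {base_plate, bracket, bushing, cap, cover, gear, housing, pin, shaft, spacer}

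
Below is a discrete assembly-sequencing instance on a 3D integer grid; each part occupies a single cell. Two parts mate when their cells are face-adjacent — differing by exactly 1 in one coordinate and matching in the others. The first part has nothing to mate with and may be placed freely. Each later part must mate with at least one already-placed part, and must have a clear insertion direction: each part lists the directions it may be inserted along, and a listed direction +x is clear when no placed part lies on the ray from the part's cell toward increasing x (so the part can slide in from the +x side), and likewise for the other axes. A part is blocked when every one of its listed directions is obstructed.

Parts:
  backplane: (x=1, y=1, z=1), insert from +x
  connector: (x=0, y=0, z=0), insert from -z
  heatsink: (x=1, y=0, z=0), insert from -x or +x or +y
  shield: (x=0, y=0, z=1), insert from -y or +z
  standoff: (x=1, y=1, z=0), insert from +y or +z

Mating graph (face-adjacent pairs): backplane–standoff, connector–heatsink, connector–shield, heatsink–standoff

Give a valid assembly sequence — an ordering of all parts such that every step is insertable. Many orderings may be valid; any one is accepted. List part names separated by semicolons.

standoff; heatsink; connector; shield; backplane

1. standoff@(1, 1, 0) [+y clear] — {standoff}
2. heatsink@(1, 0, 0) [-x clear] — {heatsink, standoff}
3. connector@(0, 0, 0) [-z clear] — {connector, heatsink, standoff}
4. shield@(0, 0, 1) [-y clear] — {connector, heatsink, shield, standoff}
5. backplane@(1, 1, 1) [+x clear] — {backplane, connector, heatsink, shield, standoff}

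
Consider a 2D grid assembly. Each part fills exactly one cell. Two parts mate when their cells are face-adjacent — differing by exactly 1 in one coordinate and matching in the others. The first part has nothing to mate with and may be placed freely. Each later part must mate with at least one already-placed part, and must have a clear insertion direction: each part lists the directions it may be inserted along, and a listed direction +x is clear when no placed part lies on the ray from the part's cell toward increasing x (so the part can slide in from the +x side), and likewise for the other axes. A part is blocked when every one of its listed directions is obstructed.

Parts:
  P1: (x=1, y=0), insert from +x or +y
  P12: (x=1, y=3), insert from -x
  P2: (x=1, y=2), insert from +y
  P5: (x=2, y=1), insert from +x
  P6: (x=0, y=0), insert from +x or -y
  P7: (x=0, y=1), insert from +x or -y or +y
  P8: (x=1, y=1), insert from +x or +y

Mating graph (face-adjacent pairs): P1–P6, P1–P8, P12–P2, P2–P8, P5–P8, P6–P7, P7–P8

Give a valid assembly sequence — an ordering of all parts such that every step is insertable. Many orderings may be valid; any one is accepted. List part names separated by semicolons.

P8; P1; P6; P7; P2; P12; P5

1. P8@(1, 1) [+x clear] — {P8}
2. P1@(1, 0) [+x clear] — {P1, P8}
3. P6@(0, 0) [-y clear] — {P1, P6, P8}
4. P7@(0, 1) [+y clear] — {P1, P6, P7, P8}
5. P2@(1, 2) [+y clear] — {P1, P2, P6, P7, P8}
6. P12@(1, 3) [-x clear] — {P1, P12, P2, P6, P7, P8}
7. P5@(2, 1) [+x clear] — {P1, P12, P2, P5, P6, P7, P8}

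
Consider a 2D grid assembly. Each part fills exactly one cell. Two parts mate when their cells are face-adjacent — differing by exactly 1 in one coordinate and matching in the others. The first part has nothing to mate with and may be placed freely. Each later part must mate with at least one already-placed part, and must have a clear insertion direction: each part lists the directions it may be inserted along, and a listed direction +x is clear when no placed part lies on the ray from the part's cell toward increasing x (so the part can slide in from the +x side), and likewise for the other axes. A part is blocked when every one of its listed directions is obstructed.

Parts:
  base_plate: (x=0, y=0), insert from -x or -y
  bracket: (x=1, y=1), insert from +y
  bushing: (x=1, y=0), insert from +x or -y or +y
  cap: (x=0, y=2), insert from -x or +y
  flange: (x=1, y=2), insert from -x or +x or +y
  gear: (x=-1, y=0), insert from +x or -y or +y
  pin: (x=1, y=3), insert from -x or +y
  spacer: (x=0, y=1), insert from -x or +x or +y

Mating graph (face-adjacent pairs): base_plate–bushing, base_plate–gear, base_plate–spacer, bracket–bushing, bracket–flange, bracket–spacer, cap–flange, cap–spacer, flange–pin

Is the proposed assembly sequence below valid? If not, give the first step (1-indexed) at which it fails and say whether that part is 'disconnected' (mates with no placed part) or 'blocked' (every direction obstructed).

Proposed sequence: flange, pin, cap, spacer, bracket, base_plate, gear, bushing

Invalid at step 5 (blocked)

1. flange@(1, 2) [-x clear] — {flange}
2. pin@(1, 3) [-x clear] — {flange, pin}
3. cap@(0, 2) [-x clear] — {cap, flange, pin}
4. spacer@(0, 1) [-x clear] — {cap, flange, pin, spacer}
5. bracket@(1, 1) — +y all obstructed ⇒ blocked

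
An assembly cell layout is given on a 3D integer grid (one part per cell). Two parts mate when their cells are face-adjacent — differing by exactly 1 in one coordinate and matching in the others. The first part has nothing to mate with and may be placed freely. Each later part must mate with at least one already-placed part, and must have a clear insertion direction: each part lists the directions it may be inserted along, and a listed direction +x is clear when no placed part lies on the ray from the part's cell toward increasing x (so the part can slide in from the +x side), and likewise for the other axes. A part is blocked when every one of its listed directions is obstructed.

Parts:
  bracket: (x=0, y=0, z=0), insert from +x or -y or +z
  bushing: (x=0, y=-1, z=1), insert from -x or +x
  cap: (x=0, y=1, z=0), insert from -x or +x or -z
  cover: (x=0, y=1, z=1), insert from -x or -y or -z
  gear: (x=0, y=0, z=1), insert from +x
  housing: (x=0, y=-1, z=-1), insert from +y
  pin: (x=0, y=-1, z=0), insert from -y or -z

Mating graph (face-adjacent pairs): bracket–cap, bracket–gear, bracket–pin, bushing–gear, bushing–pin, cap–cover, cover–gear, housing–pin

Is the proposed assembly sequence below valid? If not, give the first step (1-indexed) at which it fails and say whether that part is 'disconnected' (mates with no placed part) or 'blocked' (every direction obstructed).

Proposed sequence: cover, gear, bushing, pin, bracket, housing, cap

1. cover@(0, 1, 1) [-x clear] — {cover}
2. gear@(0, 0, 1) [+x clear] — {cover, gear}
3. bushing@(0, -1, 1) [-x clear] — {bushing, cover, gear}
4. pin@(0, -1, 0) [-y clear] — {bushing, cover, gear, pin}
5. bracket@(0, 0, 0) [+x clear] — {bracket, bushing, cover, gear, pin}
6. housing@(0, -1, -1) [+y clear] — {bracket, bushing, cover, gear, housing, pin}
7. cap@(0, 1, 0) [-x clear] — {bracket, bushing, cap, cover, gear, housing, pin}

Valid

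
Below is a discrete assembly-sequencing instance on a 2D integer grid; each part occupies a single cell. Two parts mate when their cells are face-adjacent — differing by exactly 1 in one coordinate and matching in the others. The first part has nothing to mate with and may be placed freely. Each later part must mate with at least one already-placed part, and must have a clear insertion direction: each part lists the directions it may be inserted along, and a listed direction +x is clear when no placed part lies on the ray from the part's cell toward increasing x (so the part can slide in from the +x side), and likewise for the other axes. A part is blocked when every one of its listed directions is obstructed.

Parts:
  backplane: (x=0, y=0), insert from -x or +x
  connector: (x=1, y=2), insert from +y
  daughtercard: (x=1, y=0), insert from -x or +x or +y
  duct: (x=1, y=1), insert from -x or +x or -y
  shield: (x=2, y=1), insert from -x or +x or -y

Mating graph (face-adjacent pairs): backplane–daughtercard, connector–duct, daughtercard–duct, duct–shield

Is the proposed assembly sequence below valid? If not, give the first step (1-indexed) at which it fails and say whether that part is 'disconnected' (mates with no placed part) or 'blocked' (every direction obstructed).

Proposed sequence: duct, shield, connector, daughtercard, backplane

Valid

1. duct@(1, 1) [-x clear] — {duct}
2. shield@(2, 1) [+x clear] — {duct, shield}
3. connector@(1, 2) [+y clear] — {connector, duct, shield}
4. daughtercard@(1, 0) [-x clear] — {connector, daughtercard, duct, shield}
5. backplane@(0, 0) [-x clear] — {backplane, connector, daughtercard, duct, shield}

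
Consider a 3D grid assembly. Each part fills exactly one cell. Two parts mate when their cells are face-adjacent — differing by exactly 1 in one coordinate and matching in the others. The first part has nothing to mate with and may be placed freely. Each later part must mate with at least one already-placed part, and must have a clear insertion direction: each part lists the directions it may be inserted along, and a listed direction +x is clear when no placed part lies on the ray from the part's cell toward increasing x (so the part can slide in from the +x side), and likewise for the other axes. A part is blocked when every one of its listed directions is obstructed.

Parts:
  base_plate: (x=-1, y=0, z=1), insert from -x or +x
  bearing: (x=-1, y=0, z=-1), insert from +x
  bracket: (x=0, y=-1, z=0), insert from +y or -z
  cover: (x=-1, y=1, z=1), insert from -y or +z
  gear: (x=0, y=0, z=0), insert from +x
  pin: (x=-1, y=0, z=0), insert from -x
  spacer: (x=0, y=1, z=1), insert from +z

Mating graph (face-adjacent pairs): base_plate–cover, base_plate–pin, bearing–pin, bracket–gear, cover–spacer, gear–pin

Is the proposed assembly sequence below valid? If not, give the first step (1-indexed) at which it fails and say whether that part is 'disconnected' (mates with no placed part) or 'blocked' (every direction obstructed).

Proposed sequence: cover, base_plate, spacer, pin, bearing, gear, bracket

1. cover@(-1, 1, 1) [-y clear] — {cover}
2. base_plate@(-1, 0, 1) [-x clear] — {base_plate, cover}
3. spacer@(0, 1, 1) [+z clear] — {base_plate, cover, spacer}
4. pin@(-1, 0, 0) [-x clear] — {base_plate, cover, pin, spacer}
5. bearing@(-1, 0, -1) [+x clear] — {base_plate, bearing, cover, pin, spacer}
6. gear@(0, 0, 0) [+x clear] — {base_plate, bearing, cover, gear, pin, spacer}
7. bracket@(0, -1, 0) [-z clear] — {base_plate, bearing, bracket, cover, gear, pin, spacer}

Valid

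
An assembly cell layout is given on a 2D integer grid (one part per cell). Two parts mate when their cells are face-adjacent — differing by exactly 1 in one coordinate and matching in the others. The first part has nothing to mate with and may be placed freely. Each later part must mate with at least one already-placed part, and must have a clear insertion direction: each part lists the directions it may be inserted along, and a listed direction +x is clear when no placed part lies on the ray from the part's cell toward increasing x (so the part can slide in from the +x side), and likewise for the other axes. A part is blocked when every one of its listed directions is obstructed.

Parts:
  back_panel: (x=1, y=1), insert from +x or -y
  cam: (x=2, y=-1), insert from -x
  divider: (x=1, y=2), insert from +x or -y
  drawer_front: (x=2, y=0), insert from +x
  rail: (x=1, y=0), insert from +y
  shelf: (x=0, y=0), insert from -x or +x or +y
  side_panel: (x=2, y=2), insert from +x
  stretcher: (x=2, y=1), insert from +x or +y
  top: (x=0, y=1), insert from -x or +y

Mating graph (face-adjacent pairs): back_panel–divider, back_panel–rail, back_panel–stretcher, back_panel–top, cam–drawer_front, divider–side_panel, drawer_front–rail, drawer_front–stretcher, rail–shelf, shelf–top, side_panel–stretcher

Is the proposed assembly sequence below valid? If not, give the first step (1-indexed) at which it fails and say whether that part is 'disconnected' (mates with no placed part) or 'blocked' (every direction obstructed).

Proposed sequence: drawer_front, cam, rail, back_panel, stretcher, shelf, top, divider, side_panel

1. drawer_front@(2, 0) [+x clear] — {drawer_front}
2. cam@(2, -1) [-x clear] — {cam, drawer_front}
3. rail@(1, 0) [+y clear] — {cam, drawer_front, rail}
4. back_panel@(1, 1) [+x clear] — {back_panel, cam, drawer_front, rail}
5. stretcher@(2, 1) [+x clear] — {back_panel, cam, drawer_front, rail, stretcher}
6. shelf@(0, 0) [-x clear] — {back_panel, cam, drawer_front, rail, shelf, stretcher}
7. top@(0, 1) [-x clear] — {back_panel, cam, drawer_front, rail, shelf, stretcher, top}
8. divider@(1, 2) [+x clear] — {back_panel, cam, divider, drawer_front, rail, shelf, stretcher, top}
9. side_panel@(2, 2) [+x clear] — {back_panel, cam, divider, drawer_front, rail, shelf, side_panel, stretcher, top}

Valid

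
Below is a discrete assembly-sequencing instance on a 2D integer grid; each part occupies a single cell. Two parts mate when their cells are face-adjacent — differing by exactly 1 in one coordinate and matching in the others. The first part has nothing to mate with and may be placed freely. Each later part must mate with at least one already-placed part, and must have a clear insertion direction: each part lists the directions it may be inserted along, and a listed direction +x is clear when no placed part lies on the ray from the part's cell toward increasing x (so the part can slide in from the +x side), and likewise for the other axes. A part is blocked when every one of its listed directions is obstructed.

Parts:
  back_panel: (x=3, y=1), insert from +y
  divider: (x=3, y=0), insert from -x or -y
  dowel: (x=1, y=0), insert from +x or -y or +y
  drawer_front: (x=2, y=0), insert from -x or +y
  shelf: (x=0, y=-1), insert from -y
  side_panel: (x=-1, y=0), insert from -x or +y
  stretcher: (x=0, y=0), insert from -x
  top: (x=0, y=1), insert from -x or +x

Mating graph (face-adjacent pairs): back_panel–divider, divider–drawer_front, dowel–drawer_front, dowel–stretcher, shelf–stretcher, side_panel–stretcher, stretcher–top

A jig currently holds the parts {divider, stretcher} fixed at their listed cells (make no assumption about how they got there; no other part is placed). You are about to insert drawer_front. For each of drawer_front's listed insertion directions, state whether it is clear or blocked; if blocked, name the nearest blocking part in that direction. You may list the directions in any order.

-x: nearest on ray is stretcher@(0, 0) ⇒ blocked
+y: ray from drawer_front(2, 0) has no placed part ⇒ clear

+y: clear; -x: blocked by stretcher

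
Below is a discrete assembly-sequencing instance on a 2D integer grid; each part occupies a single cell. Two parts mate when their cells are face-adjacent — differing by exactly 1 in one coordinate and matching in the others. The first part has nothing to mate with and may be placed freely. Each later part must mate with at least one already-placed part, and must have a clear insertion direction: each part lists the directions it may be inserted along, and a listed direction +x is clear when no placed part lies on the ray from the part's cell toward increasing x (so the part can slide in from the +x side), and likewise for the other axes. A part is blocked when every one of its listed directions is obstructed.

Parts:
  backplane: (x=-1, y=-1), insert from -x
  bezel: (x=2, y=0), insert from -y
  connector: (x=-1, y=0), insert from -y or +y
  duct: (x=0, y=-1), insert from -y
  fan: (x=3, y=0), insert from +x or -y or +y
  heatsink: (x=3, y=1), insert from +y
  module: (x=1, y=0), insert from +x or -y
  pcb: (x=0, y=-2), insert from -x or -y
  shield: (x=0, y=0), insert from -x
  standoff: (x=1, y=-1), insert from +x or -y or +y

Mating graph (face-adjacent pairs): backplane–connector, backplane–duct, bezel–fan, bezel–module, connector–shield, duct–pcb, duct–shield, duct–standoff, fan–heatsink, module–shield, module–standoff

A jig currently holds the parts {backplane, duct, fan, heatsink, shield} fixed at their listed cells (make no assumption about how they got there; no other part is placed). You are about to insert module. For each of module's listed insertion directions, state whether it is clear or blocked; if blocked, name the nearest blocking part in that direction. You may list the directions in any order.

+x: blocked by fan; -y: clear

+x: nearest on ray is fan@(3, 0) ⇒ blocked
-y: ray from module(1, 0) has no placed part ⇒ clear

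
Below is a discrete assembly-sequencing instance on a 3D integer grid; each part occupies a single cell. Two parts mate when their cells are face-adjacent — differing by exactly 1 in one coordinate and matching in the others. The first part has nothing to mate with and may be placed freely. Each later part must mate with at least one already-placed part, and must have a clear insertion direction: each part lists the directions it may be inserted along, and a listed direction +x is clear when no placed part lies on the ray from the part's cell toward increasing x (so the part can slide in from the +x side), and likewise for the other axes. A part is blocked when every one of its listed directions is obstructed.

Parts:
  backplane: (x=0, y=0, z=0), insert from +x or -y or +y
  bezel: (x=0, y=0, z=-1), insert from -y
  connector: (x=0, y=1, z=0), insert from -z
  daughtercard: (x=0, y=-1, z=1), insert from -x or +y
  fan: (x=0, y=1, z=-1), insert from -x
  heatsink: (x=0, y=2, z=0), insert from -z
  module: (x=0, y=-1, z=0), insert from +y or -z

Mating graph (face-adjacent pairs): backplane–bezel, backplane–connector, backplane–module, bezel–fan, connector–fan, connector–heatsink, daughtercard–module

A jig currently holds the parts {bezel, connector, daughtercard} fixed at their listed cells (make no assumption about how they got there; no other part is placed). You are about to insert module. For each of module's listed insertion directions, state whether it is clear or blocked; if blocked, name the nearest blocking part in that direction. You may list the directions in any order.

+y: blocked by connector; -z: clear

+y: nearest on ray is connector@(0, 1, 0) ⇒ blocked
-z: ray from module(0, -1, 0) has no placed part ⇒ clear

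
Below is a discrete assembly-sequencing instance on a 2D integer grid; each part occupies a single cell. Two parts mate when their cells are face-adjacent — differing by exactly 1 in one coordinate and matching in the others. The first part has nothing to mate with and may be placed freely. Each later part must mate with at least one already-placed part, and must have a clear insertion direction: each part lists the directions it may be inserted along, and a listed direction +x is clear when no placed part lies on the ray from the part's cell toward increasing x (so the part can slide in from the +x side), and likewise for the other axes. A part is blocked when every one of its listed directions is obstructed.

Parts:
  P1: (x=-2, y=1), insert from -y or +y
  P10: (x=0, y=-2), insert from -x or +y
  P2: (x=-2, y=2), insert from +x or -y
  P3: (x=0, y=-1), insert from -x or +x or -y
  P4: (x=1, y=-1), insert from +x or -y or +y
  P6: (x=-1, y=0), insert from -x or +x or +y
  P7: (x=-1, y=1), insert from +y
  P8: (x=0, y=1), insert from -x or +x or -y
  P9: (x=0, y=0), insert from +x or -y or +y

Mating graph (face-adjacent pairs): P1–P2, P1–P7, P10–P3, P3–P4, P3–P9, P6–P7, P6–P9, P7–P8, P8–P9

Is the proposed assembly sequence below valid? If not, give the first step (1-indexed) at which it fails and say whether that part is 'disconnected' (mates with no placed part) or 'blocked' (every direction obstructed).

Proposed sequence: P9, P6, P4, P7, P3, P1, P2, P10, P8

1. P9@(0, 0) [+x clear] — {P9}
2. P6@(-1, 0) [-x clear] — {P6, P9}
3. P4@(1, -1) — no placed neighbour ⇒ disconnected

Invalid at step 3 (disconnected)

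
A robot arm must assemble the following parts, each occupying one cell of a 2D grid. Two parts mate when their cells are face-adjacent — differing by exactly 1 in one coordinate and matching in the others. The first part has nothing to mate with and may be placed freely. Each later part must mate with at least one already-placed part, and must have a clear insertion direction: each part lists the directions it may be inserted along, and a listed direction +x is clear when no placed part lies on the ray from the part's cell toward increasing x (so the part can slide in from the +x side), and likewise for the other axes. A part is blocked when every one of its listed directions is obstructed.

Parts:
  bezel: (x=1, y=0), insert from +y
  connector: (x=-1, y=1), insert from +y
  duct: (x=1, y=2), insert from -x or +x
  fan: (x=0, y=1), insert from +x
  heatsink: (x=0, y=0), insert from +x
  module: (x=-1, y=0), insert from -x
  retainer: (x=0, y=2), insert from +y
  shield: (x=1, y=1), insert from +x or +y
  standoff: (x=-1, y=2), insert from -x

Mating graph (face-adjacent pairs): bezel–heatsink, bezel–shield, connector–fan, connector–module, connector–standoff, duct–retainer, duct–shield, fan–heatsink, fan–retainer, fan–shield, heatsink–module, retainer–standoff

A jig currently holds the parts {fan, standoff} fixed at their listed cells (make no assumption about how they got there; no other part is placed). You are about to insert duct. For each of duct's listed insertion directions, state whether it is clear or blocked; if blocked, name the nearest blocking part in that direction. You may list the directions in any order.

-x: nearest on ray is standoff@(-1, 2) ⇒ blocked
+x: ray from duct(1, 2) has no placed part ⇒ clear

+x: clear; -x: blocked by standoff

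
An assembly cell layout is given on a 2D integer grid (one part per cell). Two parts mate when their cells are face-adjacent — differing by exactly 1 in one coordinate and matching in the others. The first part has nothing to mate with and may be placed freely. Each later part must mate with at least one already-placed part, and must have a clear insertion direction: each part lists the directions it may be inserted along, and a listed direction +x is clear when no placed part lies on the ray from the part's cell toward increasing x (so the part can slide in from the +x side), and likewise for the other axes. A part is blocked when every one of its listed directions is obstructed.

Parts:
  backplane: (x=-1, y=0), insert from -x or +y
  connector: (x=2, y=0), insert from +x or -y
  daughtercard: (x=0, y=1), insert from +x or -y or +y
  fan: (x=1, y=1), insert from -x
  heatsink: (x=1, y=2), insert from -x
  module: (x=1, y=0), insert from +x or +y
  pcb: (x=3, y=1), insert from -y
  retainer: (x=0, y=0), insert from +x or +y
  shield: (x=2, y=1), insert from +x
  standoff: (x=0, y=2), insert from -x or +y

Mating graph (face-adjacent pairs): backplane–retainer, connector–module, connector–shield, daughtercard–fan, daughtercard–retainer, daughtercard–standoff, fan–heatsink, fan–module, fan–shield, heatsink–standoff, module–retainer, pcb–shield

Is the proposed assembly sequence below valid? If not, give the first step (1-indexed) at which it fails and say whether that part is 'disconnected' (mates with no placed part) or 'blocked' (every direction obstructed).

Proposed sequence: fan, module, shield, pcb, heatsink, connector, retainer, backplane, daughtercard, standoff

1. fan@(1, 1) [-x clear] — {fan}
2. module@(1, 0) [+x clear] — {fan, module}
3. shield@(2, 1) [+x clear] — {fan, module, shield}
4. pcb@(3, 1) [-y clear] — {fan, module, pcb, shield}
5. heatsink@(1, 2) [-x clear] — {fan, heatsink, module, pcb, shield}
6. connector@(2, 0) [+x clear] — {connector, fan, heatsink, module, pcb, shield}
7. retainer@(0, 0) [+y clear] — {connector, fan, heatsink, module, pcb, retainer, shield}
8. backplane@(-1, 0) [-x clear] — {backplane, connector, fan, heatsink, module, pcb, retainer, shield}
9. daughtercard@(0, 1) [+y clear] — {backplane, connector, daughtercard, fan, heatsink, module, pcb, retainer, shield}
10. standoff@(0, 2) [-x clear] — {backplane, connector, daughtercard, fan, heatsink, module, pcb, retainer, shield, standoff}

Valid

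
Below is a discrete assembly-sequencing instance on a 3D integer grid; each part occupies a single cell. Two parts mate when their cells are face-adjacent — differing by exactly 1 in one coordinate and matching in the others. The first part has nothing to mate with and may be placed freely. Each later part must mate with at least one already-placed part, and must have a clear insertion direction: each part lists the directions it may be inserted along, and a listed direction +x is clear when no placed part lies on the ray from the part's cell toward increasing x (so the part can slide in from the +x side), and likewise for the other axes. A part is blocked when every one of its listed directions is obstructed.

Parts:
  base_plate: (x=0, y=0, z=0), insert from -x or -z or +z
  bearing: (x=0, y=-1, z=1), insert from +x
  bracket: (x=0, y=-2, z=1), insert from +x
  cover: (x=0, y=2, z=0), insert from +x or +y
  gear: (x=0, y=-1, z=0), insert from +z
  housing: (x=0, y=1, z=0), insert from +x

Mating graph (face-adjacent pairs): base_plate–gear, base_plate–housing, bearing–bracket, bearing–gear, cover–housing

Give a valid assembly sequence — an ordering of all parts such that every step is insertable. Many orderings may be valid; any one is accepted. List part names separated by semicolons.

1. gear@(0, -1, 0) [+z clear] — {gear}
2. base_plate@(0, 0, 0) [-x clear] — {base_plate, gear}
3. housing@(0, 1, 0) [+x clear] — {base_plate, gear, housing}
4. cover@(0, 2, 0) [+x clear] — {base_plate, cover, gear, housing}
5. bearing@(0, -1, 1) [+x clear] — {base_plate, bearing, cover, gear, housing}
6. bracket@(0, -2, 1) [+x clear] — {base_plate, bearing, bracket, cover, gear, housing}

gear; base_plate; housing; cover; bearing; bracket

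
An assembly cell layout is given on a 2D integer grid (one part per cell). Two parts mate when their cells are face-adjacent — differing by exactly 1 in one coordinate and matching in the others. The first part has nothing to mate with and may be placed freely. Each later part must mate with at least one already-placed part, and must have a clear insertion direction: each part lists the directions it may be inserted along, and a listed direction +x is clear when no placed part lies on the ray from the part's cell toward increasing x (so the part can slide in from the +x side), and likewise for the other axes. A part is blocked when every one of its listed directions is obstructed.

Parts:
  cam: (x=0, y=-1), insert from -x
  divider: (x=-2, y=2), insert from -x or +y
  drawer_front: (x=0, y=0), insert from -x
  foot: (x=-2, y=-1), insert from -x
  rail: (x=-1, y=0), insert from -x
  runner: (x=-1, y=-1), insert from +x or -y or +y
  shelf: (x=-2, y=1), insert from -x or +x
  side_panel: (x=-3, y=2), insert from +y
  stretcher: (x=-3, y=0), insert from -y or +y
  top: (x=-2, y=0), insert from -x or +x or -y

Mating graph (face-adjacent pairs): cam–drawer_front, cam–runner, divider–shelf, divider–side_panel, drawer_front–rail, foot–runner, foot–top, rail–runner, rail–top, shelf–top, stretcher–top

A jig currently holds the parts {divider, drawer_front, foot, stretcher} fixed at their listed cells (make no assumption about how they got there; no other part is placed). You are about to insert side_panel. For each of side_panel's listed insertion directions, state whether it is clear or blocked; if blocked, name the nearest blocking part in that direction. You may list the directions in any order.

+y: ray from side_panel(-3, 2) has no placed part ⇒ clear

+y: clear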